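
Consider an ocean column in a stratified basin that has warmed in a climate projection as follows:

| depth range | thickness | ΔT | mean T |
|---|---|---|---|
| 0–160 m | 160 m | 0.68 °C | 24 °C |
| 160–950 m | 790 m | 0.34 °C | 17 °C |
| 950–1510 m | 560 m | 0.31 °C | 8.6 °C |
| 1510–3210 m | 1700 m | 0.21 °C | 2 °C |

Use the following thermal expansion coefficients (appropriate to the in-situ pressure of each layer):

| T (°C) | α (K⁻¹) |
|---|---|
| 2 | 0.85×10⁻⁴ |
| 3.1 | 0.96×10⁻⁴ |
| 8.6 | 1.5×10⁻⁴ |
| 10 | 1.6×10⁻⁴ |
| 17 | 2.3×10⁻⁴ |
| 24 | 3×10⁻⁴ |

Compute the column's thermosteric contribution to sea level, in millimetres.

151 mm

Layer 1 at 24 °C → α = 3×10⁻⁴ K⁻¹
Layer 2 at 17 °C → α = 2.3×10⁻⁴ K⁻¹
Layer 3 at 8.6 °C → α = 1.5×10⁻⁴ K⁻¹
Layer 4 at 2 °C → α = 0.85×10⁻⁴ K⁻¹
Layer 1: 160 × 0.68 × 3×10⁻⁴ = 0.03264 m
Layer 2: 0.34 × 2.3×10⁻⁴ × 790 = 0.061778 m
Layer 3: 1.5×10⁻⁴ × 0.31 × 560 = 0.02604 m
Layer 4: 0.21 × 1700 × 0.85×10⁻⁴ = 0.030345 m
Δh = 0.03264 + 0.061778 + 0.02604 + 0.030345 = 0.150803 m ≈ 151 mm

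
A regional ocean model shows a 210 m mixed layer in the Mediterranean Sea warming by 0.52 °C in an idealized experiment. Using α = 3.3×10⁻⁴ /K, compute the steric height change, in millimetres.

36 mm of thermosteric rise

Δh = αΔT·H = 3.3×10⁻⁴ × 0.52 × 210 = 0.036036 m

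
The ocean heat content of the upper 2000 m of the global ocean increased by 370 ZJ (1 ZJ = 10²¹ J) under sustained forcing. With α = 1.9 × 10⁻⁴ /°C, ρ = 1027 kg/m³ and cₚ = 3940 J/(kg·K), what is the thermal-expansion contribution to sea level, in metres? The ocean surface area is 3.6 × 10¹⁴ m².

Per unit area: Q = 370×10²¹ / (3.6×10¹⁴) ≈ 1.028×10⁹ J/m²
Δh = αQ/(ρcₚ) = 1.9×10⁻⁴ × 1.028×10⁹ / (1027 × 3940) ≈ 0.04827 m

about 0.048 m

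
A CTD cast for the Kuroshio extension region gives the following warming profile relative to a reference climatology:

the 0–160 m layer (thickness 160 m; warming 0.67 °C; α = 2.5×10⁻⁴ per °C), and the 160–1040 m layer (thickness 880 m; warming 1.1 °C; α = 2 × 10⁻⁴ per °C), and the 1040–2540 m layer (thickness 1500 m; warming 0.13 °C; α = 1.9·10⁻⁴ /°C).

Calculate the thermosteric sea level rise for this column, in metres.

0–160 m: 160 × 2.5×10⁻⁴ × 0.67 = 0.02680 m
Layer 2: 880 × 1.1 × 2×10⁻⁴ = 0.19360 m
Layer 3: 1500 × 0.13 × 1.9×10⁻⁴ = 0.03705 m
Δh = 0.02680 + 0.19360 + 0.03705 = 0.25745 m ≈ 0.257 m

0.257 m of thermosteric rise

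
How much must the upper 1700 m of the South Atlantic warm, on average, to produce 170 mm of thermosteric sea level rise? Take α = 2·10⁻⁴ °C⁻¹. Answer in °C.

0.50 °C

ΔT = Δh/(αH) = 0.17 / (2×10⁻⁴ × 1700) = 0.5000 °C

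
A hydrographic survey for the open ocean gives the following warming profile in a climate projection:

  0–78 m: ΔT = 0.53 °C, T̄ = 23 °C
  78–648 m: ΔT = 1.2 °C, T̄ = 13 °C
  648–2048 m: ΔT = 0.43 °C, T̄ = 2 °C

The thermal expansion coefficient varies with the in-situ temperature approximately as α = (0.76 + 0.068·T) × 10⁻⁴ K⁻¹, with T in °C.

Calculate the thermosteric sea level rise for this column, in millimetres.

Δh = 180 mm

Layer 1: α = (0.76 + 0.068×23)×10⁻⁴ = 2.324×10⁻⁴ K⁻¹
Layer 2: α = (0.76 + 0.068×13)×10⁻⁴ = 1.644×10⁻⁴ K⁻¹
Layer 3: α = (0.76 + 0.068×2)×10⁻⁴ = 0.896×10⁻⁴ K⁻¹
Layer 1: 78 × 2.324×10⁻⁴ × 0.53 = 0.009607416 m
Layer 2: 1.2 × 570 × 1.644×10⁻⁴ = 0.1124496 m
1400 × 0.896×10⁻⁴ × 0.43 = 0.0539392 m
Δh = 0.009607416 + 0.1124496 + 0.0539392 = 0.175996216 m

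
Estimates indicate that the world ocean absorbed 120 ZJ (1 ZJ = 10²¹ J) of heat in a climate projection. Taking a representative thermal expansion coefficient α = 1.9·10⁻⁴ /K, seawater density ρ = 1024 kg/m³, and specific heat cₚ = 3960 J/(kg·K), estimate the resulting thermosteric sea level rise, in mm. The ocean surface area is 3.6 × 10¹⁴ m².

Per unit area: Q = 120×10²¹ / (3.6×10¹⁴) ≈ 3.333×10⁸ J/m²
Δh = αQ/(ρcₚ) = 1.9×10⁻⁴ × 3.333×10⁸ / (1024 × 3960) ≈ 0.015617 m

Δh = 15.6 mm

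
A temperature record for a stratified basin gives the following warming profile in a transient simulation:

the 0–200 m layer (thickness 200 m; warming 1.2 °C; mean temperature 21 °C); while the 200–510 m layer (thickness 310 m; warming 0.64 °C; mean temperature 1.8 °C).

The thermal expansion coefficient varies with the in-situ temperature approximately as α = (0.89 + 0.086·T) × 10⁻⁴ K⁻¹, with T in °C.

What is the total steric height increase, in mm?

Layer 1: α = (0.89 + 0.086×21)×10⁻⁴ = 2.696×10⁻⁴ K⁻¹
Layer 2: α = (0.89 + 0.086×1.8)×10⁻⁴ = 1.0448×10⁻⁴ K⁻¹
0–200 m: 2.696×10⁻⁴ × 1.2 × 200 = 0.064704 m
1.0448×10⁻⁴ × 310 × 0.64 = 0.020728832 m
Δh = 0.064704 + 0.020728832 = 0.085432832 m

about 85.4 mm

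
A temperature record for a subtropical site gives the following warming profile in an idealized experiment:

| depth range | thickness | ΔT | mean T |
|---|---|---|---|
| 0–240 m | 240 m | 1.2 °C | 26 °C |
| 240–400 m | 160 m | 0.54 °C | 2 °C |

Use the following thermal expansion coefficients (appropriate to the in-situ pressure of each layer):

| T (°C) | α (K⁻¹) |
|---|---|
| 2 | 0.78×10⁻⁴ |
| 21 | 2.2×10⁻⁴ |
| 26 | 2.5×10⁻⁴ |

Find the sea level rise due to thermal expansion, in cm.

7.87 cm

Layer 1 at 26 °C → α = 2.5×10⁻⁴ K⁻¹
Layer 2 at 2 °C → α = 0.78×10⁻⁴ K⁻¹
1.2 × 240 × 2.5×10⁻⁴ = 0.07200 m
Layer 2: 160 × 0.54 × 0.78×10⁻⁴ = 0.0067392 m
Δh = 0.07200 + 0.0067392 = 0.0787392 m ≈ 7.87 cm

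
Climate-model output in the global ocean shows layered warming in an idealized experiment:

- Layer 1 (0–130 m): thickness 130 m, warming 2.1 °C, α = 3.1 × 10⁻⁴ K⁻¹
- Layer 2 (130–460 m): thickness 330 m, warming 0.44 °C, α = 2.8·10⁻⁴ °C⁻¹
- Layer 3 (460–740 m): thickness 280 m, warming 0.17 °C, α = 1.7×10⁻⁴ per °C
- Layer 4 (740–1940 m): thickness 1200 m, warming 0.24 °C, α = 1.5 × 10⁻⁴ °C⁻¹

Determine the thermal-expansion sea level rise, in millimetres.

Layer 1: 130 × 3.1×10⁻⁴ × 2.1 = 0.08463 m
130–460 m: 0.44 × 2.8×10⁻⁴ × 330 = 0.040656 m
280 × 0.17 × 1.7×10⁻⁴ = 0.008092 m
1200 × 1.5×10⁻⁴ × 0.24 = 0.04320 m
Δh = 0.08463 + 0.040656 + 0.008092 + 0.04320 = 0.176578 m

180 mm of thermosteric rise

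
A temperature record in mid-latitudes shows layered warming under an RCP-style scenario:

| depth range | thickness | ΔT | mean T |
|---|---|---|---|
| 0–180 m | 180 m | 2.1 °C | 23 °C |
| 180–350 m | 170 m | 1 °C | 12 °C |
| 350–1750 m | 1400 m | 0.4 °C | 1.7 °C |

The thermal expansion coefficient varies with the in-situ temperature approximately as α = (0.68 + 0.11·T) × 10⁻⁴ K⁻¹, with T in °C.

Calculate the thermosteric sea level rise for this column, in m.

Layer 1: α = (0.68 + 0.11×23)×10⁻⁴ = 3.21×10⁻⁴ K⁻¹
Layer 2: α = (0.68 + 0.11×12)×10⁻⁴ = 2×10⁻⁴ K⁻¹
Layer 3: α = (0.68 + 0.11×1.7)×10⁻⁴ = 0.867×10⁻⁴ K⁻¹
Layer 1: 180 × 3.21×10⁻⁴ × 2.1 = 0.121338 m
170 × 2×10⁻⁴ × 1 = 0.03400 m
Layer 3: 0.867×10⁻⁴ × 1400 × 0.4 = 0.048552 m
Δh = 0.121338 + 0.03400 + 0.048552 = 0.20389 m ≈ 0.204 m

0.204 m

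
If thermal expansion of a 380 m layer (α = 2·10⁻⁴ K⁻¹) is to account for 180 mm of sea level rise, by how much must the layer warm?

2.37 K

ΔT = Δh/(αH) = 0.18 / (2×10⁻⁴ × 380) ≈ 2.368 K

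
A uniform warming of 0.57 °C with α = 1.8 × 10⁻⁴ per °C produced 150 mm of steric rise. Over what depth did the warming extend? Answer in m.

H ≈ 1460 m

H = Δh/(αΔT) = 0.15 / (1.8×10⁻⁴ × 0.57) ≈ 1462 m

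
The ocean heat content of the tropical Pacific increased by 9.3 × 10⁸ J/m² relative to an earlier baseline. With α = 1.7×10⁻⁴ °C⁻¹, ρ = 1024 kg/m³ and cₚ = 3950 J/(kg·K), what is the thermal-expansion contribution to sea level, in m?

Δh = αQ/(ρcₚ) = 1.7×10⁻⁴ × 9.3×10⁸ / (1024 × 3950) ≈ 0.039087 m

Δh = 0.0391 m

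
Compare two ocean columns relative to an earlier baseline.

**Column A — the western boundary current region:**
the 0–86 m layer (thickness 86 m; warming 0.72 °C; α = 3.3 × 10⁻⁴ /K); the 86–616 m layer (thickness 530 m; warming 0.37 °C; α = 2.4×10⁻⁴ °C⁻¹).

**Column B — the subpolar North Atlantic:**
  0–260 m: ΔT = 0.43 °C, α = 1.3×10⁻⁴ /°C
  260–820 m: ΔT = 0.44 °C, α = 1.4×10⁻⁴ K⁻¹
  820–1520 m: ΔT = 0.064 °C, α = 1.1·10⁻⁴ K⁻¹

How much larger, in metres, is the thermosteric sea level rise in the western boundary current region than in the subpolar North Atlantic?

A 0–86 m: 86 × 0.72 × 3.3×10⁻⁴ = 0.0204336 m
A Layer 2: 530 × 0.37 × 2.4×10⁻⁴ = 0.047064 m
A total: 0.0674976 m
B Layer 1: 0.43 × 1.3×10⁻⁴ × 260 = 0.014534 m
B 260–820 m: 0.44 × 1.4×10⁻⁴ × 560 = 0.034496 m
B Layer 3: 700 × 1.1×10⁻⁴ × 0.064 = 0.004928 m
B total: 0.053958 m
Difference: 0.0674976 − 0.053958 = 0.0135396 m

Δh_A − Δh_B ≈ 0.014 m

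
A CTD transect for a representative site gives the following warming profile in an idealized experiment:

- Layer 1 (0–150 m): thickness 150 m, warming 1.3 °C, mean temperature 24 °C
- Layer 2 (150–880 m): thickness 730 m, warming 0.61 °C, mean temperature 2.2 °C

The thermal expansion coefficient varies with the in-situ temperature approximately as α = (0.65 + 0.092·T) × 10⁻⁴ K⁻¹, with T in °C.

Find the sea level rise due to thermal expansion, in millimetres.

Δh ≈ 94 mm

Layer 1: α = (0.65 + 0.092×24)×10⁻⁴ = 2.858×10⁻⁴ K⁻¹
Layer 2: α = (0.65 + 0.092×2.2)×10⁻⁴ = 0.8524×10⁻⁴ K⁻¹
0–150 m: 150 × 2.858×10⁻⁴ × 1.3 = 0.055731 m
150–880 m: 730 × 0.8524×10⁻⁴ × 0.61 = 0.037957372 m
Δh = 0.055731 + 0.037957372 = 0.093688372 m ≈ 94 mm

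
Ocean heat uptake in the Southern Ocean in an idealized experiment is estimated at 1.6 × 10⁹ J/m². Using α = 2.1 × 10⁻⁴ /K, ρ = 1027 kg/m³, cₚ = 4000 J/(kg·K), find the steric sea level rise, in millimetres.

Δh ≈ 81.8 mm

Δh = αQ/(ρcₚ) = 2.1×10⁻⁴ × 1.6×10⁹ / (1027 × 4000) ≈ 0.081792 m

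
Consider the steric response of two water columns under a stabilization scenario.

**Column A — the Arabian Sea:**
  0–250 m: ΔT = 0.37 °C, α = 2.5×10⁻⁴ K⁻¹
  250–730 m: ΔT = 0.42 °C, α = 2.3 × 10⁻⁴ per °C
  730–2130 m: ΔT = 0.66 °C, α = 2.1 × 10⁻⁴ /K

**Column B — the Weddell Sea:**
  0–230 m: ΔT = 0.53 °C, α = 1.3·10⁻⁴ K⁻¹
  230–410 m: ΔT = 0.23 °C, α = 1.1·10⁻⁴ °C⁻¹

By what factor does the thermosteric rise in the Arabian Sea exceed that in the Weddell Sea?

A 0–250 m: 0.37 × 250 × 2.5×10⁻⁴ = 0.023125 m
A Layer 2: 480 × 0.42 × 2.3×10⁻⁴ = 0.046368 m
A 730–2130 m: 2.1×10⁻⁴ × 0.66 × 1400 = 0.19404 m
A total: 0.263533 m
B 0–230 m: 230 × 0.53 × 1.3×10⁻⁴ = 0.015847 m
B 230–410 m: 0.23 × 180 × 1.1×10⁻⁴ = 0.004554 m
B total: 0.020401 m
Ratio: 0.263533 / 0.020401 ≈ 12.92

a factor of 13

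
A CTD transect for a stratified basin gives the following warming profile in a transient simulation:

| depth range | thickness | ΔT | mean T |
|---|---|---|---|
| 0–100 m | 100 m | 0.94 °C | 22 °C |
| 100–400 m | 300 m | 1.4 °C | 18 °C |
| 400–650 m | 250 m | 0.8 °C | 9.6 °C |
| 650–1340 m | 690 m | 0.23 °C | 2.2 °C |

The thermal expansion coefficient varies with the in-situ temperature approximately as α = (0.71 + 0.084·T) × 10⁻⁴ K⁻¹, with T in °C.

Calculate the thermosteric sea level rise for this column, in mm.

Layer 1: α = (0.71 + 0.084×22)×10⁻⁴ = 2.558×10⁻⁴ K⁻¹
Layer 2: α = (0.71 + 0.084×18)×10⁻⁴ = 2.222×10⁻⁴ K⁻¹
Layer 3: α = (0.71 + 0.084×9.6)×10⁻⁴ = 1.5164×10⁻⁴ K⁻¹
Layer 4: α = (0.71 + 0.084×2.2)×10⁻⁴ = 0.8948×10⁻⁴ K⁻¹
0–100 m: 0.94 × 2.558×10⁻⁴ × 100 = 0.0240452 m
Layer 2: 1.4 × 300 × 2.222×10⁻⁴ = 0.093324 m
400–650 m: 250 × 0.8 × 1.5164×10⁻⁴ = 0.030328 m
650–1340 m: 690 × 0.8948×10⁻⁴ × 0.23 = 0.014200476 m
Δh = 0.0240452 + 0.093324 + 0.030328 + 0.014200476 = 0.161897676 m ≈ 162 mm

162 mm of thermosteric rise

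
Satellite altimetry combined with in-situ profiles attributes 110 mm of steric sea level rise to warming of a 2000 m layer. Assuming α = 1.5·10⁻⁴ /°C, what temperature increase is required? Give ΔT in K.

0.37 K

ΔT = Δh/(αH) = 0.11 / (1.5×10⁻⁴ × 2000) ≈ 0.3667 K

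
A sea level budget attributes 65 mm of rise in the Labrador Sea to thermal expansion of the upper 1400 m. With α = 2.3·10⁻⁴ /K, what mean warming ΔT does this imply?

ΔT = Δh/(αH) = 0.065 / (2.3×10⁻⁴ × 1400) ≈ 0.2019 °C

0.202 °C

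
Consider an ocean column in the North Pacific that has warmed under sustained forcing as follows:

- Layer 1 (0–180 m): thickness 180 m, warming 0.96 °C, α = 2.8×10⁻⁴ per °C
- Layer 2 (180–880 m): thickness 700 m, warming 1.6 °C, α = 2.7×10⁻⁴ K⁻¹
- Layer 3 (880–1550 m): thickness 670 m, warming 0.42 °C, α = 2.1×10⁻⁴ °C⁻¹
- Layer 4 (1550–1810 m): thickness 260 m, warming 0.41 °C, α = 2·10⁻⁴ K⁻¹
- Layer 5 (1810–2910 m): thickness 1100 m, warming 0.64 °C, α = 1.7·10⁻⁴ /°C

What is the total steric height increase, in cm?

about 55 cm

0–180 m: 2.8×10⁻⁴ × 180 × 0.96 = 0.048384 m
Layer 2: 1.6 × 2.7×10⁻⁴ × 700 = 0.30240 m
Layer 3: 670 × 2.1×10⁻⁴ × 0.42 = 0.059094 m
1550–1810 m: 260 × 0.41 × 2×10⁻⁴ = 0.02132 m
0.64 × 1.7×10⁻⁴ × 1100 = 0.11968 m
Δh = 0.048384 + 0.30240 + 0.059094 + 0.02132 + 0.11968 = 0.550878 m ≈ 55 cm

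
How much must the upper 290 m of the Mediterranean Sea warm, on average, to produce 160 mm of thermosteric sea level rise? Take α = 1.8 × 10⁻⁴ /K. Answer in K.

ΔT = Δh/(αH) = 0.16 / (1.8×10⁻⁴ × 290) ≈ 3.065 K

ΔT ≈ 3.07 K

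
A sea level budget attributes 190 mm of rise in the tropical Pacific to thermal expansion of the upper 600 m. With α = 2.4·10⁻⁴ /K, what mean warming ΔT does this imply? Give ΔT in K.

ΔT = Δh/(αH) = 0.19 / (2.4×10⁻⁴ × 600) ≈ 1.319 K

about 1.32 K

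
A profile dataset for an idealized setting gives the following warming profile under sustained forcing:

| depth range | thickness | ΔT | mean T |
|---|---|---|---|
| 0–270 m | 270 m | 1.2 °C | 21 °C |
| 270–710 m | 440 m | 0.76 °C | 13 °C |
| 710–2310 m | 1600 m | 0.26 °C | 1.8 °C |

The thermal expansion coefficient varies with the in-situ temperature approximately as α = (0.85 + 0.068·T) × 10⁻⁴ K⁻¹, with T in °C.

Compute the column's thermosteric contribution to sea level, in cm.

Layer 1: α = (0.85 + 0.068×21)×10⁻⁴ = 2.278×10⁻⁴ K⁻¹
Layer 2: α = (0.85 + 0.068×13)×10⁻⁴ = 1.734×10⁻⁴ K⁻¹
Layer 3: α = (0.85 + 0.068×1.8)×10⁻⁴ = 0.9724×10⁻⁴ K⁻¹
2.278×10⁻⁴ × 270 × 1.2 = 0.0738072 m
270–710 m: 0.76 × 1.734×10⁻⁴ × 440 = 0.05798496 m
Layer 3: 0.26 × 0.9724×10⁻⁴ × 1600 = 0.04045184 m
Δh = 0.0738072 + 0.05798496 + 0.04045184 = 0.172244 m ≈ 17.2 cm

Δh ≈ 17.2 cm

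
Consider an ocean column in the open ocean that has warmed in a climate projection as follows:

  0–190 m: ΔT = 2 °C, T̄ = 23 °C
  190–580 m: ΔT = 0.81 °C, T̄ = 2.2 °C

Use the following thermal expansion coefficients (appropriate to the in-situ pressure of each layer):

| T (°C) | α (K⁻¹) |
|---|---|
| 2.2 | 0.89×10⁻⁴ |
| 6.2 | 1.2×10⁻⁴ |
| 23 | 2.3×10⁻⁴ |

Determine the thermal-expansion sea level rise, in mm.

Layer 1 at 23 °C → α = 2.3×10⁻⁴ K⁻¹
Layer 2 at 2.2 °C → α = 0.89×10⁻⁴ K⁻¹
2 × 190 × 2.3×10⁻⁴ = 0.08740 m
Layer 2: 390 × 0.89×10⁻⁴ × 0.81 = 0.0281151 m
Δh = 0.08740 + 0.0281151 = 0.1155151 m

120 mm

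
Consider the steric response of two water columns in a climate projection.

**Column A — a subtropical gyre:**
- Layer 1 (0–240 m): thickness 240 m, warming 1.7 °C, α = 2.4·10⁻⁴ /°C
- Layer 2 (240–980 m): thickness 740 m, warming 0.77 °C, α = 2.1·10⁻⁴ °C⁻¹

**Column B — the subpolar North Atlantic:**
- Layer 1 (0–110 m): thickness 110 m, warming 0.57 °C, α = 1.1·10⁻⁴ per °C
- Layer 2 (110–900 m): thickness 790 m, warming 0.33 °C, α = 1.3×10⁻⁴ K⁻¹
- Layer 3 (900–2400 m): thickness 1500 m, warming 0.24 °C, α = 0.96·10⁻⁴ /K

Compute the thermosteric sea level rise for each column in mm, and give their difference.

A: 218 mm; B: 75.3 mm; difference 142 mm

A Layer 1: 1.7 × 2.4×10⁻⁴ × 240 = 0.09792 m
A 240–980 m: 0.77 × 740 × 2.1×10⁻⁴ = 0.119658 m
A total: 0.217578 m
B 0.57 × 1.1×10⁻⁴ × 110 = 0.006897 m
B Layer 2: 790 × 0.33 × 1.3×10⁻⁴ = 0.033891 m
B 900–2400 m: 1500 × 0.24 × 0.96×10⁻⁴ = 0.03456 m
B total: 0.075348 m
Difference: 0.217578 − 0.075348 = 0.14223 m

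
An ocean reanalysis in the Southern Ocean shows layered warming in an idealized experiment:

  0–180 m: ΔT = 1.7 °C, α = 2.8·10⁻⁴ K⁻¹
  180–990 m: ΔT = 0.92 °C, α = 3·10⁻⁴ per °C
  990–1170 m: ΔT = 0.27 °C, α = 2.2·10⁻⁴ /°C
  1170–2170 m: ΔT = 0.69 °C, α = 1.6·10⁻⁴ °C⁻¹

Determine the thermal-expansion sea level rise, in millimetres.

Δh = 430 mm

1.7 × 2.8×10⁻⁴ × 180 = 0.08568 m
Layer 2: 810 × 3×10⁻⁴ × 0.92 = 0.22356 m
990–1170 m: 0.27 × 2.2×10⁻⁴ × 180 = 0.010692 m
1.6×10⁻⁴ × 0.69 × 1000 = 0.11040 m
Δh = 0.08568 + 0.22356 + 0.010692 + 0.11040 = 0.430332 m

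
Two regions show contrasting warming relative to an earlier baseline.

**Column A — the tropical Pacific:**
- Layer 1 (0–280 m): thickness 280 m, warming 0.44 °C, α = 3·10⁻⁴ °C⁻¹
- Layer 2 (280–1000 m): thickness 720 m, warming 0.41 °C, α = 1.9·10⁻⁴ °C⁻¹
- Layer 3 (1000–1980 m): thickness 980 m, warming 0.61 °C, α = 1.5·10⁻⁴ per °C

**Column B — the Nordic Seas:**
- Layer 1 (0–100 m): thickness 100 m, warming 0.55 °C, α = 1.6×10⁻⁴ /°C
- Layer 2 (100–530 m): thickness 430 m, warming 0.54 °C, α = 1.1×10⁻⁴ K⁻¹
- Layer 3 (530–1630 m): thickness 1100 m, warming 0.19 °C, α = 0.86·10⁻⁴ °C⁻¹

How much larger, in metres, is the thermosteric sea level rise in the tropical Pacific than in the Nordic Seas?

0.13 m

A 0.44 × 3×10⁻⁴ × 280 = 0.03696 m
A 280–1000 m: 1.9×10⁻⁴ × 0.41 × 720 = 0.056088 m
A Layer 3: 0.61 × 980 × 1.5×10⁻⁴ = 0.08967 m
A total: 0.182718 m
B 1.6×10⁻⁴ × 100 × 0.55 = 0.00880 m
B Layer 2: 0.54 × 1.1×10⁻⁴ × 430 = 0.025542 m
B Layer 3: 1100 × 0.86×10⁻⁴ × 0.19 = 0.017974 m
B total: 0.052316 m
Difference: 0.182718 − 0.052316 = 0.130402 m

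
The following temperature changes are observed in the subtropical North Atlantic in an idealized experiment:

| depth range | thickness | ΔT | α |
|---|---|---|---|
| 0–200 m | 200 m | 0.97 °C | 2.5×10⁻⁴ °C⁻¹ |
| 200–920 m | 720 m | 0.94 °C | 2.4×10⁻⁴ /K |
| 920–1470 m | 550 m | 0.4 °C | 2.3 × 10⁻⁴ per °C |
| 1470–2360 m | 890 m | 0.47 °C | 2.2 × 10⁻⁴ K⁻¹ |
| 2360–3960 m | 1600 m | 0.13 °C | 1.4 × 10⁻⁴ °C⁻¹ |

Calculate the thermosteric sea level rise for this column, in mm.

383 mm of thermosteric rise

0–200 m: 200 × 0.97 × 2.5×10⁻⁴ = 0.04850 m
Layer 2: 720 × 0.94 × 2.4×10⁻⁴ = 0.162432 m
Layer 3: 0.4 × 2.3×10⁻⁴ × 550 = 0.05060 m
1470–2360 m: 0.47 × 890 × 2.2×10⁻⁴ = 0.092026 m
2360–3960 m: 1600 × 0.13 × 1.4×10⁻⁴ = 0.02912 m
Δh = 0.04850 + 0.162432 + 0.05060 + 0.092026 + 0.02912 = 0.382678 m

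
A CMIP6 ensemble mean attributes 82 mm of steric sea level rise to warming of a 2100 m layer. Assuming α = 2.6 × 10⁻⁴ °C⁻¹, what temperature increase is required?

ΔT = Δh/(αH) = 0.082 / (2.6×10⁻⁴ × 2100) ≈ 0.1502 K

ΔT ≈ 0.150 K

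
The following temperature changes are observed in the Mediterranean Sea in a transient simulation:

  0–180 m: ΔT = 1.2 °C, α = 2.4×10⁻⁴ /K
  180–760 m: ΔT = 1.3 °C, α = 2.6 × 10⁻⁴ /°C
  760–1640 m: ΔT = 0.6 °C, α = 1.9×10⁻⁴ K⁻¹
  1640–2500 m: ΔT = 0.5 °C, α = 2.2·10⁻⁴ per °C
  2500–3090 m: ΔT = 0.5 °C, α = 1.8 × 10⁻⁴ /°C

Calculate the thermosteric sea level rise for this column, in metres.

0.496 m

Layer 1: 180 × 1.2 × 2.4×10⁻⁴ = 0.05184 m
580 × 2.6×10⁻⁴ × 1.3 = 0.19604 m
Layer 3: 0.6 × 880 × 1.9×10⁻⁴ = 0.10032 m
1640–2500 m: 860 × 0.5 × 2.2×10⁻⁴ = 0.09460 m
Layer 5: 1.8×10⁻⁴ × 0.5 × 590 = 0.05310 m
Δh = 0.05184 + 0.19604 + 0.10032 + 0.09460 + 0.05310 = 0.49590 m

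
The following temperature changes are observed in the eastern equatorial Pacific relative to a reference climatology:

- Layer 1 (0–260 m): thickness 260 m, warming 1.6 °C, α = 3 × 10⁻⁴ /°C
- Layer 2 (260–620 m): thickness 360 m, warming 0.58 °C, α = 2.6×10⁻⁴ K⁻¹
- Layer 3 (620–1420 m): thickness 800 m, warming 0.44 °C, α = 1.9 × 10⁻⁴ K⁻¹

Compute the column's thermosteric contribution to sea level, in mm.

about 246 mm

Layer 1: 3×10⁻⁴ × 260 × 1.6 = 0.12480 m
260–620 m: 2.6×10⁻⁴ × 360 × 0.58 = 0.054288 m
620–1420 m: 800 × 1.9×10⁻⁴ × 0.44 = 0.06688 m
Δh = 0.12480 + 0.054288 + 0.06688 = 0.245968 m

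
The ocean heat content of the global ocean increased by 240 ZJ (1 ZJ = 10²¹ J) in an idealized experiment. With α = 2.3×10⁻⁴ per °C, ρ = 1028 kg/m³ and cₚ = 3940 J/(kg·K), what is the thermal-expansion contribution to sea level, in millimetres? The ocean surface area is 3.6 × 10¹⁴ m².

Δh = 37.9 mm

Per unit area: Q = 240×10²¹ / (3.6×10¹⁴) ≈ 6.667×10⁸ J/m²
Δh = αQ/(ρcₚ) = 2.3×10⁻⁴ × 6.667×10⁸ / (1028 × 3940) ≈ 0.037859 m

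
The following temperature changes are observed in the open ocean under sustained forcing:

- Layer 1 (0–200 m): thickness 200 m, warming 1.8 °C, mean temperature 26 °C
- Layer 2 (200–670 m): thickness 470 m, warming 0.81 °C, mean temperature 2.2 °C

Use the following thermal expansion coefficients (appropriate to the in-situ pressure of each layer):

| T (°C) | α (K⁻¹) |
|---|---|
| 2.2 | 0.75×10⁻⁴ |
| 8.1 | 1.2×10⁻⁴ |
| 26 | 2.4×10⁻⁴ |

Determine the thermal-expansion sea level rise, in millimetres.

115 mm of thermosteric rise

Layer 1 at 26 °C → α = 2.4×10⁻⁴ K⁻¹
Layer 2 at 2.2 °C → α = 0.75×10⁻⁴ K⁻¹
Layer 1: 2.4×10⁻⁴ × 200 × 1.8 = 0.08640 m
200–670 m: 0.75×10⁻⁴ × 0.81 × 470 = 0.0285525 m
Δh = 0.08640 + 0.0285525 = 0.1149525 m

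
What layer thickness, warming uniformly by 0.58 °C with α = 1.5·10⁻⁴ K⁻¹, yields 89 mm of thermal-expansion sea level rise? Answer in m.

1020 m

H = Δh/(αΔT) = 0.089 / (1.5×10⁻⁴ × 0.58) ≈ 1023 m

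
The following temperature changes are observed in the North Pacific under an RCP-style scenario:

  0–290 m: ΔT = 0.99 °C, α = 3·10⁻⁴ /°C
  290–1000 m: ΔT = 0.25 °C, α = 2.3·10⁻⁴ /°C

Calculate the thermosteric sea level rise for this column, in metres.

0.13 m

Layer 1: 290 × 3×10⁻⁴ × 0.99 = 0.08613 m
Layer 2: 710 × 2.3×10⁻⁴ × 0.25 = 0.040825 m
Δh = 0.08613 + 0.040825 = 0.126955 m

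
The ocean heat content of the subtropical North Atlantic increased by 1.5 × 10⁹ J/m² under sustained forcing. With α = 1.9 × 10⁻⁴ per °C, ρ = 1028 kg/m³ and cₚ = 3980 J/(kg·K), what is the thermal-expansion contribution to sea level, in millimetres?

Δh = αQ/(ρcₚ) = 1.9×10⁻⁴ × 1.5×10⁹ / (1028 × 3980) ≈ 0.069658 m

Δh ≈ 69.7 mm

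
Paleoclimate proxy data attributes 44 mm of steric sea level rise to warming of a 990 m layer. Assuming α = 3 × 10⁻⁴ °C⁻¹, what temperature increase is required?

ΔT ≈ 0.148 °C

ΔT = Δh/(αH) = 0.044 / (3×10⁻⁴ × 990) ≈ 0.1481 °C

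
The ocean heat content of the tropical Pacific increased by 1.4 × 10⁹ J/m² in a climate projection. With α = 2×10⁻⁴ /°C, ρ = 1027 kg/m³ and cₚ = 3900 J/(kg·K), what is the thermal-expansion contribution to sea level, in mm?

about 69.9 mm

Δh = αQ/(ρcₚ) = 2×10⁻⁴ × 1.4×10⁹ / (1027 × 3900) ≈ 0.069907 m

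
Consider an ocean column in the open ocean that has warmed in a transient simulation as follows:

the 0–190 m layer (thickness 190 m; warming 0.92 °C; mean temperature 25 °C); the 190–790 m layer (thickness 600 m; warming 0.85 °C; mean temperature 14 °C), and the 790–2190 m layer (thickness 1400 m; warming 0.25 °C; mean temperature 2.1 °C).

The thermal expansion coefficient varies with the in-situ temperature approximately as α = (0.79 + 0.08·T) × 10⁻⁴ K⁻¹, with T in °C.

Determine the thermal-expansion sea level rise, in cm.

Layer 1: α = (0.79 + 0.08×25)×10⁻⁴ = 2.79×10⁻⁴ K⁻¹
Layer 2: α = (0.79 + 0.08×14)×10⁻⁴ = 1.91×10⁻⁴ K⁻¹
Layer 3: α = (0.79 + 0.08×2.1)×10⁻⁴ = 0.958×10⁻⁴ K⁻¹
Layer 1: 190 × 2.79×10⁻⁴ × 0.92 = 0.0487692 m
0.85 × 600 × 1.91×10⁻⁴ = 0.09741 m
790–2190 m: 1400 × 0.25 × 0.958×10⁻⁴ = 0.03353 m
Δh = 0.0487692 + 0.09741 + 0.03353 = 0.1797092 m

Δh ≈ 18.0 cm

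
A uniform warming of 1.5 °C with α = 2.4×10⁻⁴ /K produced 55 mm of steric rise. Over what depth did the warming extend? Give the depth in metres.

153 m

H = Δh/(αΔT) = 0.055 / (2.4×10⁻⁴ × 1.5) ≈ 152.8 m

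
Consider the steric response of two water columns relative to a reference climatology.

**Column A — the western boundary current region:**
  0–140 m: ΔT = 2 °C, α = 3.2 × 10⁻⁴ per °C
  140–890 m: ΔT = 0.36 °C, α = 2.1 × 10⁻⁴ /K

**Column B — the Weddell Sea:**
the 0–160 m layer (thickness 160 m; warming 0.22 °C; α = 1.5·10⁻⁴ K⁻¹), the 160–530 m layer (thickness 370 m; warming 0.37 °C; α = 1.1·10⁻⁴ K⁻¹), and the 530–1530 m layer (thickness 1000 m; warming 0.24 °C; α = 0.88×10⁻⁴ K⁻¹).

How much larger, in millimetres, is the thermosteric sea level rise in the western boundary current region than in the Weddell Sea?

A 2 × 140 × 3.2×10⁻⁴ = 0.08960 m
A 140–890 m: 0.36 × 2.1×10⁻⁴ × 750 = 0.05670 m
A total: 0.14630 m
B 0–160 m: 0.22 × 1.5×10⁻⁴ × 160 = 0.00528 m
B Layer 2: 1.1×10⁻⁴ × 370 × 0.37 = 0.015059 m
B Layer 3: 0.24 × 1000 × 0.88×10⁻⁴ = 0.02112 m
B total: 0.041459 m
Difference: 0.14630 − 0.041459 = 0.104841 m

Δh_A − Δh_B ≈ 105 mm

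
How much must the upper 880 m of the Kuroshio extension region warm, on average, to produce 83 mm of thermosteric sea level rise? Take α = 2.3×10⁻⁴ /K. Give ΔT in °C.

0.410 °C

ΔT = Δh/(αH) = 0.083 / (2.3×10⁻⁴ × 880) ≈ 0.4101 °C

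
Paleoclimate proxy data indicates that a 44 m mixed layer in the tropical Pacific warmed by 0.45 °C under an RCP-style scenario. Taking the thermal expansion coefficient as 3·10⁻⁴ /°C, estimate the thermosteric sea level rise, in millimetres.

Δh ≈ 5.9 mm

Δh = αΔT·H = 3×10⁻⁴ × 0.45 × 44 = 0.00594 m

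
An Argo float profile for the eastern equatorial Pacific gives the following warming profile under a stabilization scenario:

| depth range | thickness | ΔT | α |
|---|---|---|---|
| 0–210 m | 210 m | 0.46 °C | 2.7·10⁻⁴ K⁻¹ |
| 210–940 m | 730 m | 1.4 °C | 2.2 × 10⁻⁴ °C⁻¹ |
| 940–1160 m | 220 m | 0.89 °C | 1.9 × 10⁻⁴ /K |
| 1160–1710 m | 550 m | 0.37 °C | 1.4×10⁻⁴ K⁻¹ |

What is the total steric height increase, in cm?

0–210 m: 2.7×10⁻⁴ × 210 × 0.46 = 0.026082 m
Layer 2: 2.2×10⁻⁴ × 1.4 × 730 = 0.22484 m
940–1160 m: 0.89 × 1.9×10⁻⁴ × 220 = 0.037202 m
1.4×10⁻⁴ × 550 × 0.37 = 0.02849 m
Δh = 0.026082 + 0.22484 + 0.037202 + 0.02849 = 0.316614 m

Δh ≈ 32 cm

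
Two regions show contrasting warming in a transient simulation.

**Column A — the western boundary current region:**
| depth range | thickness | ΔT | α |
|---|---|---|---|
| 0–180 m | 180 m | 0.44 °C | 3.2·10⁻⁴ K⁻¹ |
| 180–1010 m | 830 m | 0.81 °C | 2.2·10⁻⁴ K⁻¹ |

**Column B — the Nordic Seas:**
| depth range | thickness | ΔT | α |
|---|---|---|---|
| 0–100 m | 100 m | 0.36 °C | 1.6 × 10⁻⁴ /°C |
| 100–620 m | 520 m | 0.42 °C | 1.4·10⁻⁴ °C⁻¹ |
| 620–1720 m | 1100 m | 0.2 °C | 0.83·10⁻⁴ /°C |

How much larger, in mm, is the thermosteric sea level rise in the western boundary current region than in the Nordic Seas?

A Layer 1: 180 × 3.2×10⁻⁴ × 0.44 = 0.025344 m
A 180–1010 m: 0.81 × 830 × 2.2×10⁻⁴ = 0.147906 m
A total: 0.17325 m
B 0–100 m: 0.36 × 100 × 1.6×10⁻⁴ = 0.00576 m
B 520 × 0.42 × 1.4×10⁻⁴ = 0.030576 m
B Layer 3: 0.83×10⁻⁴ × 1100 × 0.2 = 0.01826 m
B total: 0.054596 m
Difference: 0.17325 − 0.054596 = 0.118654 m

120 mm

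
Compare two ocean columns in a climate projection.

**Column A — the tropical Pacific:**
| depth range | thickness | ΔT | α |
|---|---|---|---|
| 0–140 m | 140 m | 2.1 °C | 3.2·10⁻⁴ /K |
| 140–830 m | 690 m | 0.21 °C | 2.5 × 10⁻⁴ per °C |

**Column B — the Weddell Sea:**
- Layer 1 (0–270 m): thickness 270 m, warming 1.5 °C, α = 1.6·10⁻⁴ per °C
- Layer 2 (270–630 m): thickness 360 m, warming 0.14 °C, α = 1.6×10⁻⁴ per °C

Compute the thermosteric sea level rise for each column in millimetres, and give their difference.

A 140 × 3.2×10⁻⁴ × 2.1 = 0.09408 m
A 140–830 m: 690 × 2.5×10⁻⁴ × 0.21 = 0.036225 m
A total: 0.130305 m
B 0–270 m: 270 × 1.6×10⁻⁴ × 1.5 = 0.06480 m
B 1.6×10⁻⁴ × 360 × 0.14 = 0.008064 m
B total: 0.072864 m
Difference: 0.130305 − 0.072864 = 0.057441 m

A: 130 mm; B: 73 mm; difference 57 mm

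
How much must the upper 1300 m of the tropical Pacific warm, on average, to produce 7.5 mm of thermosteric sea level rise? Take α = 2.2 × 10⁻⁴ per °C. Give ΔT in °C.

ΔT ≈ 0.0262 °C

ΔT = Δh/(αH) = 0.0075 / (2.2×10⁻⁴ × 1300) ≈ 0.02622 °C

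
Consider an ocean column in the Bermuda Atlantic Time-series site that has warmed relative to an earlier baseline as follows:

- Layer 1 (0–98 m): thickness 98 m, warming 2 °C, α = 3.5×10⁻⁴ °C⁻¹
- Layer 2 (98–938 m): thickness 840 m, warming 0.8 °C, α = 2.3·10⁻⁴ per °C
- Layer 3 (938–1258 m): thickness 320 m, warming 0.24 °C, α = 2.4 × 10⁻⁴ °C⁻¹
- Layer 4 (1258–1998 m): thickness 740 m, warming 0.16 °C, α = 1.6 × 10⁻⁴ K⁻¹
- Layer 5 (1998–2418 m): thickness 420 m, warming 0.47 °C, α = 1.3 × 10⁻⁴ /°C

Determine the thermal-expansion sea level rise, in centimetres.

0–98 m: 98 × 3.5×10⁻⁴ × 2 = 0.06860 m
840 × 0.8 × 2.3×10⁻⁴ = 0.15456 m
Layer 3: 0.24 × 2.4×10⁻⁴ × 320 = 0.018432 m
1258–1998 m: 740 × 1.6×10⁻⁴ × 0.16 = 0.018944 m
1.3×10⁻⁴ × 0.47 × 420 = 0.025662 m
Δh = 0.06860 + 0.15456 + 0.018432 + 0.018944 + 0.025662 = 0.286198 m

about 29 cm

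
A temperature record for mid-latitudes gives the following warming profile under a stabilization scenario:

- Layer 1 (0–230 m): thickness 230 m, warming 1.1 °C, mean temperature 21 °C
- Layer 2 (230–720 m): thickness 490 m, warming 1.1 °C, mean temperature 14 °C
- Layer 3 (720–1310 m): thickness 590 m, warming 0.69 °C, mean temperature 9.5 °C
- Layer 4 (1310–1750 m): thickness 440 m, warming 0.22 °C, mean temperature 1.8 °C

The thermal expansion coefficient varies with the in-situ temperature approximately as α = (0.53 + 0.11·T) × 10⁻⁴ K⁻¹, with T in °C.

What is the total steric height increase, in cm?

Δh = 25 cm

Layer 1: α = (0.53 + 0.11×21)×10⁻⁴ = 2.84×10⁻⁴ K⁻¹
Layer 2: α = (0.53 + 0.11×14)×10⁻⁴ = 2.07×10⁻⁴ K⁻¹
Layer 3: α = (0.53 + 0.11×9.5)×10⁻⁴ = 1.575×10⁻⁴ K⁻¹
Layer 4: α = (0.53 + 0.11×1.8)×10⁻⁴ = 0.728×10⁻⁴ K⁻¹
Layer 1: 230 × 2.84×10⁻⁴ × 1.1 = 0.071852 m
Layer 2: 2.07×10⁻⁴ × 490 × 1.1 = 0.111573 m
Layer 3: 590 × 1.575×10⁻⁴ × 0.69 = 0.06411825 m
Layer 4: 0.22 × 440 × 0.728×10⁻⁴ = 0.00704704 m
Δh = 0.071852 + 0.111573 + 0.06411825 + 0.00704704 = 0.25459029 m ≈ 25 cm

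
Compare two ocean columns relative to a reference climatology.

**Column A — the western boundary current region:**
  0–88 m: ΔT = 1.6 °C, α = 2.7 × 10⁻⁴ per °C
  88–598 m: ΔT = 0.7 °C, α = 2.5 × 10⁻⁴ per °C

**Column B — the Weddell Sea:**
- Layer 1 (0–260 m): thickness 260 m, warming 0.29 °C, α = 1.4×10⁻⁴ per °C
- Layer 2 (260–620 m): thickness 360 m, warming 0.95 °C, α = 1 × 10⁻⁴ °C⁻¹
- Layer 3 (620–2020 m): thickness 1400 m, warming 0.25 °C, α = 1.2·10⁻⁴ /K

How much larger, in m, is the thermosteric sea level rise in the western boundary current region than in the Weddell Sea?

A 0–88 m: 1.6 × 2.7×10⁻⁴ × 88 = 0.038016 m
A 0.7 × 510 × 2.5×10⁻⁴ = 0.08925 m
A total: 0.127266 m
B 0.29 × 1.4×10⁻⁴ × 260 = 0.010556 m
B Layer 2: 0.95 × 360 × 1×10⁻⁴ = 0.03420 m
B Layer 3: 1400 × 1.2×10⁻⁴ × 0.25 = 0.04200 m
B total: 0.086756 m
Difference: 0.127266 − 0.086756 = 0.04051 m

Δh_A − Δh_B ≈ 0.0405 m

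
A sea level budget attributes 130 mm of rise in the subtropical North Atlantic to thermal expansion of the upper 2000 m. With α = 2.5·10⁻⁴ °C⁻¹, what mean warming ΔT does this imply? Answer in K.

about 0.260 K

ΔT = Δh/(αH) = 0.13 / (2.5×10⁻⁴ × 2000) = 0.2600 K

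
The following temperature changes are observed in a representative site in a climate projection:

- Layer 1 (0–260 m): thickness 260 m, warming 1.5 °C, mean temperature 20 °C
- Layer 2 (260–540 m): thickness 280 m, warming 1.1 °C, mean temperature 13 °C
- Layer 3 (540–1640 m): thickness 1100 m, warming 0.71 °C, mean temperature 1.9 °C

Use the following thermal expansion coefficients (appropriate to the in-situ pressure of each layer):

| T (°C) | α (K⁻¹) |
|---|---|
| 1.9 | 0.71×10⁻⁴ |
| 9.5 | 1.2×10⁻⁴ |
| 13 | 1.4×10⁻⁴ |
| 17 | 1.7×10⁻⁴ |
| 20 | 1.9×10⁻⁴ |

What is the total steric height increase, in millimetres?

Layer 1 at 20 °C → α = 1.9×10⁻⁴ K⁻¹
Layer 2 at 13 °C → α = 1.4×10⁻⁴ K⁻¹
Layer 3 at 1.9 °C → α = 0.71×10⁻⁴ K⁻¹
0–260 m: 1.5 × 1.9×10⁻⁴ × 260 = 0.07410 m
1.1 × 1.4×10⁻⁴ × 280 = 0.04312 m
0.71 × 0.71×10⁻⁴ × 1100 = 0.055451 m
Δh = 0.07410 + 0.04312 + 0.055451 = 0.172671 m ≈ 170 mm

Δh = 170 mm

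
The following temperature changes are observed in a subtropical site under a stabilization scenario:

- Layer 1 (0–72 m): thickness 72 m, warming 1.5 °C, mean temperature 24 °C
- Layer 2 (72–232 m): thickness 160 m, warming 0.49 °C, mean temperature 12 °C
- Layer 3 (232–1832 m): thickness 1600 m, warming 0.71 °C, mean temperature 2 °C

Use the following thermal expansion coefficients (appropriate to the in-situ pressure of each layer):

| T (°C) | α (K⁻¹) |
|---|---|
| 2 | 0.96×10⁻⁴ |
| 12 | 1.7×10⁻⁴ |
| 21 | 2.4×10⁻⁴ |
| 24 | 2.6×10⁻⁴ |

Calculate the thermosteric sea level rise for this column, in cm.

about 15.0 cm

Layer 1 at 24 °C → α = 2.6×10⁻⁴ K⁻¹
Layer 2 at 12 °C → α = 1.7×10⁻⁴ K⁻¹
Layer 3 at 2 °C → α = 0.96×10⁻⁴ K⁻¹
72 × 1.5 × 2.6×10⁻⁴ = 0.02808 m
Layer 2: 0.49 × 1.7×10⁻⁴ × 160 = 0.013328 m
Layer 3: 1600 × 0.96×10⁻⁴ × 0.71 = 0.109056 m
Δh = 0.02808 + 0.013328 + 0.109056 = 0.150464 m ≈ 15.0 cm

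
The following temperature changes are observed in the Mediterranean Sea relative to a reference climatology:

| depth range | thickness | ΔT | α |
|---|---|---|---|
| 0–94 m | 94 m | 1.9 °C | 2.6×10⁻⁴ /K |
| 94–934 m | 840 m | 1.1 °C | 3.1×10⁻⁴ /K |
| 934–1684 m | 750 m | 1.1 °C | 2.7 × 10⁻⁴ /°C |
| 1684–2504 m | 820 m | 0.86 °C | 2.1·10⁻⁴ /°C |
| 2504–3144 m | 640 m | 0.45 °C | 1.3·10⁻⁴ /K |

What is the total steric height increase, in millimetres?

2.6×10⁻⁴ × 94 × 1.9 = 0.046436 m
Layer 2: 840 × 3.1×10⁻⁴ × 1.1 = 0.28644 m
934–1684 m: 2.7×10⁻⁴ × 1.1 × 750 = 0.22275 m
2.1×10⁻⁴ × 820 × 0.86 = 0.148092 m
2504–3144 m: 1.3×10⁻⁴ × 640 × 0.45 = 0.03744 m
Δh = 0.046436 + 0.28644 + 0.22275 + 0.148092 + 0.03744 = 0.741158 m

Δh ≈ 741 mm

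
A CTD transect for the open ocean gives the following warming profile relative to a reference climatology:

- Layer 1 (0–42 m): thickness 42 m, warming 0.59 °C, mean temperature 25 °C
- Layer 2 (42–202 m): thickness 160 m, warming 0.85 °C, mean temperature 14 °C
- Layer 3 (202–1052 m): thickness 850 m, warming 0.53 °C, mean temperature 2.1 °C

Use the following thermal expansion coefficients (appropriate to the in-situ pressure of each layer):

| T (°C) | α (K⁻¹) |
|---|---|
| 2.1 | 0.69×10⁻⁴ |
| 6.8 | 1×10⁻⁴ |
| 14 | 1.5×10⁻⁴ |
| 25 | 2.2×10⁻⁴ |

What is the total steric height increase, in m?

Layer 1 at 25 °C → α = 2.2×10⁻⁴ K⁻¹
Layer 2 at 14 °C → α = 1.5×10⁻⁴ K⁻¹
Layer 3 at 2.1 °C → α = 0.69×10⁻⁴ K⁻¹
0–42 m: 2.2×10⁻⁴ × 42 × 0.59 = 0.0054516 m
1.5×10⁻⁴ × 0.85 × 160 = 0.02040 m
202–1052 m: 850 × 0.53 × 0.69×10⁻⁴ = 0.0310845 m
Δh = 0.0054516 + 0.02040 + 0.0310845 = 0.0569361 m

about 0.0569 m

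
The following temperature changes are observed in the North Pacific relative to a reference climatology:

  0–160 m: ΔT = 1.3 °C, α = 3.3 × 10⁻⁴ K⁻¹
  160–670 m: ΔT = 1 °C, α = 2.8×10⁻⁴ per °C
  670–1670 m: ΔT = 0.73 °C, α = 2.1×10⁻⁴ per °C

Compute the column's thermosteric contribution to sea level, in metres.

Layer 1: 3.3×10⁻⁴ × 1.3 × 160 = 0.06864 m
1 × 2.8×10⁻⁴ × 510 = 0.14280 m
670–1670 m: 2.1×10⁻⁴ × 1000 × 0.73 = 0.15330 m
Δh = 0.06864 + 0.14280 + 0.15330 = 0.36474 m ≈ 0.365 m

Δh = 0.365 m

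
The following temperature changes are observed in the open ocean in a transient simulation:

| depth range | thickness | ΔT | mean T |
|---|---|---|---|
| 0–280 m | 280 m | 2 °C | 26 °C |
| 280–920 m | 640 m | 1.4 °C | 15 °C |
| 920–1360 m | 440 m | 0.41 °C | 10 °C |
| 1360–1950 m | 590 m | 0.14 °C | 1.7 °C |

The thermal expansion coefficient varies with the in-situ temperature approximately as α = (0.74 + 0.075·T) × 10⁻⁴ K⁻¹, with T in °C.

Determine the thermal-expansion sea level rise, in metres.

Layer 1: α = (0.74 + 0.075×26)×10⁻⁴ = 2.69×10⁻⁴ K⁻¹
Layer 2: α = (0.74 + 0.075×15)×10⁻⁴ = 1.865×10⁻⁴ K⁻¹
Layer 3: α = (0.74 + 0.075×10)×10⁻⁴ = 1.49×10⁻⁴ K⁻¹
Layer 4: α = (0.74 + 0.075×1.7)×10⁻⁴ = 0.8675×10⁻⁴ K⁻¹
Layer 1: 2.69×10⁻⁴ × 2 × 280 = 0.15064 m
1.4 × 640 × 1.865×10⁻⁴ = 0.167104 m
Layer 3: 440 × 0.41 × 1.49×10⁻⁴ = 0.0268796 m
Layer 4: 0.14 × 0.8675×10⁻⁴ × 590 = 0.00716555 m
Δh = 0.15064 + 0.167104 + 0.0268796 + 0.00716555 = 0.35178915 m ≈ 0.352 m

0.352 m of thermosteric rise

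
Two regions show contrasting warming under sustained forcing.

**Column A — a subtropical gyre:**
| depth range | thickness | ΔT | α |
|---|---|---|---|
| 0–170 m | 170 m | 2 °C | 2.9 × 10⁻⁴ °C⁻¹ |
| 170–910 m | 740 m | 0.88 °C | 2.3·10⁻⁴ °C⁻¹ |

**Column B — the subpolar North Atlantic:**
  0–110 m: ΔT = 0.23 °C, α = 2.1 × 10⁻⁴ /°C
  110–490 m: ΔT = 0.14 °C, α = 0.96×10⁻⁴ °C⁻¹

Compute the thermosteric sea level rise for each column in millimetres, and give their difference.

A: 250 mm; B: 10 mm; difference 240 mm

A 0–170 m: 2.9×10⁻⁴ × 170 × 2 = 0.09860 m
A 2.3×10⁻⁴ × 740 × 0.88 = 0.149776 m
A total: 0.248376 m
B Layer 1: 110 × 0.23 × 2.1×10⁻⁴ = 0.005313 m
B 0.14 × 380 × 0.96×10⁻⁴ = 0.0051072 m
B total: 0.0104202 m
Difference: 0.248376 − 0.0104202 = 0.2379558 m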